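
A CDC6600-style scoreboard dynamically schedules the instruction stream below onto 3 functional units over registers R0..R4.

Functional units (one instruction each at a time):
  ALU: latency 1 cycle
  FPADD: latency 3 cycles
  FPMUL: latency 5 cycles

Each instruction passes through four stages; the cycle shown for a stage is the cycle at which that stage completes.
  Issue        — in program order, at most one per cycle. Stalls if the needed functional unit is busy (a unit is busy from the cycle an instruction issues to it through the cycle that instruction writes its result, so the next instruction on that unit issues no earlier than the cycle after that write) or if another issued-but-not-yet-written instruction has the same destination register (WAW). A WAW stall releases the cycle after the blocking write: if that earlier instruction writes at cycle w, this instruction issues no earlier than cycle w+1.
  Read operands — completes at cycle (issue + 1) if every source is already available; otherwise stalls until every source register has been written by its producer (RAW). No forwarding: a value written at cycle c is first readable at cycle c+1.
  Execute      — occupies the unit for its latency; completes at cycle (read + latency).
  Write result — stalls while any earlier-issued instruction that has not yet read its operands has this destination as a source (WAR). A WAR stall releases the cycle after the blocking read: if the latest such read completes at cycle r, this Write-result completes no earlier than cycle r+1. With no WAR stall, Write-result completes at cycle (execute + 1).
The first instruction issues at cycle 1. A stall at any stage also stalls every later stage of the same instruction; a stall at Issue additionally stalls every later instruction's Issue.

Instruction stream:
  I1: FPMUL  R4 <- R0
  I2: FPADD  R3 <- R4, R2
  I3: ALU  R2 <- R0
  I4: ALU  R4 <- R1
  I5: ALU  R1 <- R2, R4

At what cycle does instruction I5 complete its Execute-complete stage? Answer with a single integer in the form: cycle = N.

I1: IS=1 RO=2 EX=7 WR=8
I2: IS=2 RO=9 EX=12 WR=13  [RAW R4: wait I1 write@8]
I3: IS=3 RO=4 EX=5 WR=10  [WAR R2: wait I2 read@9]
I4: IS=11 RO=12 EX=13 WR=14  [struct: ALU busy until I3 writes@10]
I5: IS=15 RO=16 EX=17 WR=18  [struct: ALU busy until I4 writes@14]

cycle = 17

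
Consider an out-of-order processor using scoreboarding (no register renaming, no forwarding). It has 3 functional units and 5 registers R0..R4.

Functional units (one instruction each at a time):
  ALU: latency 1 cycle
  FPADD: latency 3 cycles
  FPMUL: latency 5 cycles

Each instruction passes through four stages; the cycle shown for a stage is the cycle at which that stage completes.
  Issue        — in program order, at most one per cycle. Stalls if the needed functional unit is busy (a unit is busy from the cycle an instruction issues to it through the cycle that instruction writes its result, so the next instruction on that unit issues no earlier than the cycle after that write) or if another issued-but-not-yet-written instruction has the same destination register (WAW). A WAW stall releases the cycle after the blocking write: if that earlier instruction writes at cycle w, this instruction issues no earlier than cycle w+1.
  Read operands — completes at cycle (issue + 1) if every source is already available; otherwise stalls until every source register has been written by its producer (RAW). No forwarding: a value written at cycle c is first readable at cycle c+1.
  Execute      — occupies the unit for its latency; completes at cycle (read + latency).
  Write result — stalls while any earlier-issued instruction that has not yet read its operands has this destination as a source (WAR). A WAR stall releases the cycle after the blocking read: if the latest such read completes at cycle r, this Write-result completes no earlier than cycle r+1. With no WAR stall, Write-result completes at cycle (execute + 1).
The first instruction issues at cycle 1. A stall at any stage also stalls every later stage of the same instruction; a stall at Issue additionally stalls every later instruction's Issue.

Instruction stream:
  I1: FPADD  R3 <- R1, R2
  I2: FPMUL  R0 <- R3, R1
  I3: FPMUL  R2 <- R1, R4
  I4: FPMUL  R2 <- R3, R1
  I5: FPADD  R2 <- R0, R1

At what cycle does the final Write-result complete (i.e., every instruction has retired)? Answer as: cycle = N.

cycle = 35

I1 -> (1, 2, 5, 6)
I2 -> (2, 7, 12, 13)  // RAW R3: wait I1 write@6
I3 -> (14, 15, 20, 21)  // struct: FPMUL busy until I2 writes@13
I4 -> (22, 23, 28, 29)  // struct: FPMUL busy until I3 writes@21
I5 -> (30, 31, 34, 35)  // WAW R2: wait I4 write@29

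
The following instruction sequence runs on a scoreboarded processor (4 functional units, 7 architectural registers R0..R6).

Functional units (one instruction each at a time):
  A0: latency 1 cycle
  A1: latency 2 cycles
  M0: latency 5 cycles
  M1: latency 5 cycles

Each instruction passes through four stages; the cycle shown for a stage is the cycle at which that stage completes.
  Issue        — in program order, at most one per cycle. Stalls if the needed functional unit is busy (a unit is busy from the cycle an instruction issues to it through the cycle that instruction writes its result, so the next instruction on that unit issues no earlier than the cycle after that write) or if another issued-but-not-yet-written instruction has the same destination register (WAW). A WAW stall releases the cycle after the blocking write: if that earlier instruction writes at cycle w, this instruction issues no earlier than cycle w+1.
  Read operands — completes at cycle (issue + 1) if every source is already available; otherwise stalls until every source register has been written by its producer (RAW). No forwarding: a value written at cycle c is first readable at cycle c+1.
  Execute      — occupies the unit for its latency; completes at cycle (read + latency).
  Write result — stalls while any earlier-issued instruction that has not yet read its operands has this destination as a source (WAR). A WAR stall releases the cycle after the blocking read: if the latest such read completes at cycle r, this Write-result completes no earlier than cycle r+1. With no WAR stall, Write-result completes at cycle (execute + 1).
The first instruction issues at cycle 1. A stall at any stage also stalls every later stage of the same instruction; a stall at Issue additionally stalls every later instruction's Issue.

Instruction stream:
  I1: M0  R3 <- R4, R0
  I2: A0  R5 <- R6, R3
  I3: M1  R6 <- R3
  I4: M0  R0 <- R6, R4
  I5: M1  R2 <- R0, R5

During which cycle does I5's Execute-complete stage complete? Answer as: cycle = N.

cycle = 28

c1: I1→M0
c2: I1 RO, I2→A0
c3: I3→M1
c7: I1 EX
c8: I1 WR R3
c9: I2 RO, I3 RO, I4→M0
c10: I2 EX
c11: I2 WR R5
c14: I3 EX
c15: I3 WR R6
c16: I4 RO, I5→M1
c21: I4 EX
c22: I4 WR R0
c23: I5 RO
c28: I5 EX
c29: I5 WR R2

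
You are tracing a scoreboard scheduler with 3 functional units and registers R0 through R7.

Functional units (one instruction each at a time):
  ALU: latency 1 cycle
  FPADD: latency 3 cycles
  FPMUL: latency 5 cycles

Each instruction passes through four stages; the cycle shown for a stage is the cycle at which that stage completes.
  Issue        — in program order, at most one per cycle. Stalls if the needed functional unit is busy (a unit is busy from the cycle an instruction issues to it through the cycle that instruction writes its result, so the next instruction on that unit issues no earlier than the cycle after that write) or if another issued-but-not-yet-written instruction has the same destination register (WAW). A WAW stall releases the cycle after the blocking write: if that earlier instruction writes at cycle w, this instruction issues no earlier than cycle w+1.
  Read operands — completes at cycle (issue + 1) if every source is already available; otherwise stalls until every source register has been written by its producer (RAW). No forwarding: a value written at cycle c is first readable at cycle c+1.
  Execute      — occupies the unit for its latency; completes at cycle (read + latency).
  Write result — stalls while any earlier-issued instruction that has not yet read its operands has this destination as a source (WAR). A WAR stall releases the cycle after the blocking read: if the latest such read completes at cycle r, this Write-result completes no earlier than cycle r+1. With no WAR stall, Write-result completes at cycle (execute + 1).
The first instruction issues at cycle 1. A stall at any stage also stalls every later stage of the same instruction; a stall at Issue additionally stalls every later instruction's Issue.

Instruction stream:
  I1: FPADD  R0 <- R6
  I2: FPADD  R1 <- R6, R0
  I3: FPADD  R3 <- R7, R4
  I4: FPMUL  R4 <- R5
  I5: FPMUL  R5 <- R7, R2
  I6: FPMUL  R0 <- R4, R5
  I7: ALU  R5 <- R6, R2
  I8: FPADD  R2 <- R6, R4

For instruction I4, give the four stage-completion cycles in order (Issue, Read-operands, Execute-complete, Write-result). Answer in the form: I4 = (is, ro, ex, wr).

[I1] 1/2/5/6
[I2] 7/8/11/12  (struct: FPADD busy until I1 writes@6)
[I3] 13/14/17/18  (struct: FPADD busy until I2 writes@12)
[I4] 14/15/20/21
[I5] 22/23/28/29  (struct: FPMUL busy until I4 writes@21)
[I6] 30/31/36/37  (struct: FPMUL busy until I5 writes@29)
[I7] 31/32/33/34
[I8] 32/33/36/37

I4 = (14, 15, 20, 21)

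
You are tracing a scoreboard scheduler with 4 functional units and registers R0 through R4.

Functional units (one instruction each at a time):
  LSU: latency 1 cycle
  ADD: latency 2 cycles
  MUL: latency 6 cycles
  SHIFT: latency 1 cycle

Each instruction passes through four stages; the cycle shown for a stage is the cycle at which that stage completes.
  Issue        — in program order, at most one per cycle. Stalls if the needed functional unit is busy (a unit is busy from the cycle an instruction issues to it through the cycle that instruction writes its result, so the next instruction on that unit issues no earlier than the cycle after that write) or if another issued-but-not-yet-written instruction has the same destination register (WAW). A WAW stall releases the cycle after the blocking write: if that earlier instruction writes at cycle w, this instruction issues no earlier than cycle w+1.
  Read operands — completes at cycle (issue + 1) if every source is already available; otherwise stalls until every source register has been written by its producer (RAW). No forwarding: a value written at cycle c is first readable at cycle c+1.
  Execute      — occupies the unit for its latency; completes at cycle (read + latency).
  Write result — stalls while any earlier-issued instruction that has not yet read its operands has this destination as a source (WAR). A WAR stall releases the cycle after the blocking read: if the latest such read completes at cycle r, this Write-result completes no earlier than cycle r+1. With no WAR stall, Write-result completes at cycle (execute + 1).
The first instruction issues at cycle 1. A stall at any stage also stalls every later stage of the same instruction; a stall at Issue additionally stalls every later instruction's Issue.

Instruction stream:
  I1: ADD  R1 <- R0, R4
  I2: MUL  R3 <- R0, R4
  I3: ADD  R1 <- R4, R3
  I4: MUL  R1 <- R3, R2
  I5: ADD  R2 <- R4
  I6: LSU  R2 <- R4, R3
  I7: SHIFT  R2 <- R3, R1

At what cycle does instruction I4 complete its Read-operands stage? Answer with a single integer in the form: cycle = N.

I1: IS=1 RO=2 EX=4 WR=5
I2: IS=2 RO=3 EX=9 WR=10
I3: IS=6 RO=11 EX=13 WR=14  [struct: ADD busy until I1 writes@5; RAW R3: wait I2 write@10]
I4: IS=15 RO=16 EX=22 WR=23  [WAW R1: wait I3 write@14]
I5: IS=16 RO=17 EX=19 WR=20
I6: IS=21 RO=22 EX=23 WR=24  [WAW R2: wait I5 write@20]
I7: IS=25 RO=26 EX=27 WR=28  [WAW R2: wait I6 write@24]

cycle = 16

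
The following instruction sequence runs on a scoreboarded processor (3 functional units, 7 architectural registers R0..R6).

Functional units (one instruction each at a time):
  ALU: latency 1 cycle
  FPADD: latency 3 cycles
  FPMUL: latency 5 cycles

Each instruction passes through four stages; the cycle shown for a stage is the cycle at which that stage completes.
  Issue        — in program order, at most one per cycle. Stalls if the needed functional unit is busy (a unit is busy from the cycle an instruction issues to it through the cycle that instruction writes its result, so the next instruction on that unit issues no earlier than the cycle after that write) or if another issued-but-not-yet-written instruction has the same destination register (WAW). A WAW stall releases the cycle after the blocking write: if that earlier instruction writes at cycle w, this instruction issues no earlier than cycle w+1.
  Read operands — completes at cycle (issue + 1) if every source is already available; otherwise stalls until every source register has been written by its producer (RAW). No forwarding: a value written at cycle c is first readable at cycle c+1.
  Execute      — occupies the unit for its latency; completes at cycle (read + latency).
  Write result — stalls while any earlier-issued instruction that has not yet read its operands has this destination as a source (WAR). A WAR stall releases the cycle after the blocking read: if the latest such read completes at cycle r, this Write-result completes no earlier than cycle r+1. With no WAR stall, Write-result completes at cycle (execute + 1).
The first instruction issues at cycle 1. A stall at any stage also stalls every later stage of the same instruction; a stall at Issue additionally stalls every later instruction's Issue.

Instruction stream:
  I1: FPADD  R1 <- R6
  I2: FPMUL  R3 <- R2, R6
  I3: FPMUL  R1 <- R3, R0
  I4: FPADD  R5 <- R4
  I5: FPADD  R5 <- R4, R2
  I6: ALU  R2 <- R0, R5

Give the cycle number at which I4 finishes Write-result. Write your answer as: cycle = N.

cycle = 16

I1  is:1  ro:2  ex:5  wr:6
I2  is:2  ro:3  ex:8  wr:9
I3  is:10  ro:11  ex:16  wr:17  — struct: FPMUL busy until I2 writes@9
I4  is:11  ro:12  ex:15  wr:16
I5  is:17  ro:18  ex:21  wr:22  — struct: FPADD busy until I4 writes@16
I6  is:18  ro:23  ex:24  wr:25  — RAW R5: wait I5 write@22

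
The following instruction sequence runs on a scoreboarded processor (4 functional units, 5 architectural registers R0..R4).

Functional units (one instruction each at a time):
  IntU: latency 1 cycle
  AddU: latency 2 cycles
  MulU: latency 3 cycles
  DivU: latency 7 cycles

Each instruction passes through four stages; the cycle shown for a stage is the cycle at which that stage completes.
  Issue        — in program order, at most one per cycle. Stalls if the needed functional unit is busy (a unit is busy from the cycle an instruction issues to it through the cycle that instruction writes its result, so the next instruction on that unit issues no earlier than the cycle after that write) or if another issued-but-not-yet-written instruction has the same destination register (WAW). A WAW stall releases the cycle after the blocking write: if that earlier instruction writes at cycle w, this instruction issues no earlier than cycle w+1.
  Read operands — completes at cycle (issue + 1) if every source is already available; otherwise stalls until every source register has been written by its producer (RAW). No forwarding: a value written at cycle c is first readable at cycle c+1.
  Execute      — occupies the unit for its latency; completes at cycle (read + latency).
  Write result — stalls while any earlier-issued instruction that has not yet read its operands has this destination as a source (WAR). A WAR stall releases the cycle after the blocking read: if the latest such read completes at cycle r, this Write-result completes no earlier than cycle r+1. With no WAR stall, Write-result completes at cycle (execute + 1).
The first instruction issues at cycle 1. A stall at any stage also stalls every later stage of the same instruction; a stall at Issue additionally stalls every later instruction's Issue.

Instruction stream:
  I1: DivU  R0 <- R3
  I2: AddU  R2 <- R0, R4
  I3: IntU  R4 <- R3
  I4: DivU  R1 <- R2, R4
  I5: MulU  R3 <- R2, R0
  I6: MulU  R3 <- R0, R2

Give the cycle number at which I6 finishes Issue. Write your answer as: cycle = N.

t=1  I1 issues→DivU
t=2  I1 reads; I2 issues→AddU
t=3  I3 issues→IntU
t=4  I3 reads
t=5  I3 exec-done
t=9  I1 exec-done
t=10  I1 writes R0
t=11  I2 reads; I4 issues→DivU
t=12  I3 writes R4; I5 issues→MulU
t=13  I2 exec-done
t=14  I2 writes R2
t=15  I4 reads; I5 reads
t=18  I5 exec-done
t=19  I5 writes R3
t=20  I6 issues→MulU
t=21  I6 reads
t=22  I4 exec-done
t=23  I4 writes R1
t=24  I6 exec-done
t=25  I6 writes R3

cycle = 20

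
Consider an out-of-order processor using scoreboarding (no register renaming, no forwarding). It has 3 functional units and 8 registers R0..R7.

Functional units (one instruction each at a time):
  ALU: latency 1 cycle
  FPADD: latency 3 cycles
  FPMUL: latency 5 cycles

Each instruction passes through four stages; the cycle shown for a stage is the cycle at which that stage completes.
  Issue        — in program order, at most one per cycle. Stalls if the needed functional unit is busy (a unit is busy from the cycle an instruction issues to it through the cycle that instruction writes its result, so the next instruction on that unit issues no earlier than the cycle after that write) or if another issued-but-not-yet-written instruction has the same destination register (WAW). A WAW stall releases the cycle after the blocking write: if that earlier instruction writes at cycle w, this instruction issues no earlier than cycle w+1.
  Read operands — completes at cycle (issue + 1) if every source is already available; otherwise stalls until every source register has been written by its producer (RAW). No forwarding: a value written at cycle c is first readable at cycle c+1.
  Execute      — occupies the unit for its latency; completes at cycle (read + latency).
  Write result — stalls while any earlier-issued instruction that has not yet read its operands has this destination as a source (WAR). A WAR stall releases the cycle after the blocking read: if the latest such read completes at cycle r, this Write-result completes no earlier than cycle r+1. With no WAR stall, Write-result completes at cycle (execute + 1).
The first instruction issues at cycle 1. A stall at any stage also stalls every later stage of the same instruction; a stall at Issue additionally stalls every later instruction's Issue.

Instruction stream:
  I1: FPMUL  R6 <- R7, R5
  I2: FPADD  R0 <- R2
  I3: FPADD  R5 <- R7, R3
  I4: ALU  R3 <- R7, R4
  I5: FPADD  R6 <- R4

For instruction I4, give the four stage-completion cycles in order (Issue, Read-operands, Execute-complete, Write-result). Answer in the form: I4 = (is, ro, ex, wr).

1) issue 1, read 2, done 7, write 8
2) issue 2, read 3, done 6, write 7
3) issue 8, read 9, done 12, write 13  <struct: FPADD busy until I2 writes@7>
4) issue 9, read 10, done 11, write 12
5) issue 14, read 15, done 18, write 19  <struct: FPADD busy until I3 writes@13>

I4 = (9, 10, 11, 12)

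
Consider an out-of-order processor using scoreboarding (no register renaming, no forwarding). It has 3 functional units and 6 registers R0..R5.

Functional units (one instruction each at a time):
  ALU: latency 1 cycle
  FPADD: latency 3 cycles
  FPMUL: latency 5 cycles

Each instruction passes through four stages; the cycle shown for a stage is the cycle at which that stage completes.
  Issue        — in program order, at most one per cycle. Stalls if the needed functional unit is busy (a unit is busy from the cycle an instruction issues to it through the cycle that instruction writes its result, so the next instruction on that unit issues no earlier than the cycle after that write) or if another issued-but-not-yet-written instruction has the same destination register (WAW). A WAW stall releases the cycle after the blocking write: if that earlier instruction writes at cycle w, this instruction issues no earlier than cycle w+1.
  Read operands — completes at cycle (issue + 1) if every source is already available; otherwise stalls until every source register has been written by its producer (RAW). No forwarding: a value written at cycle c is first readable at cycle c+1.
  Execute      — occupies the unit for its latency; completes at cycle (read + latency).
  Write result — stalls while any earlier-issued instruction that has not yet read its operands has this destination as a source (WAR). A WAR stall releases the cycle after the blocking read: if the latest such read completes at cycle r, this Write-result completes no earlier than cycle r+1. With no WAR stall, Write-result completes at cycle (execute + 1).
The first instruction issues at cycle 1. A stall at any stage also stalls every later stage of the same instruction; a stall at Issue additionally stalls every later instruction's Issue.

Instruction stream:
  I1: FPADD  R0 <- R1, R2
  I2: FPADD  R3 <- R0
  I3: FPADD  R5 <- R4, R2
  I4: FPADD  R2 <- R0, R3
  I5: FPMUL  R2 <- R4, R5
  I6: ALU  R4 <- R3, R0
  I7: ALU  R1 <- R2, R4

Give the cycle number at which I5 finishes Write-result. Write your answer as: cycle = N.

I1  is:1  ro:2  ex:5  wr:6
I2  is:7  ro:8  ex:11  wr:12  — struct: FPADD busy until I1 writes@6
I3  is:13  ro:14  ex:17  wr:18  — struct: FPADD busy until I2 writes@12
I4  is:19  ro:20  ex:23  wr:24  — struct: FPADD busy until I3 writes@18
I5  is:25  ro:26  ex:31  wr:32  — WAW R2: wait I4 write@24
I6  is:26  ro:27  ex:28  wr:29
I7  is:30  ro:33  ex:34  wr:35  — struct: ALU busy until I6 writes@29, RAW R2: wait I5 write@32

cycle = 32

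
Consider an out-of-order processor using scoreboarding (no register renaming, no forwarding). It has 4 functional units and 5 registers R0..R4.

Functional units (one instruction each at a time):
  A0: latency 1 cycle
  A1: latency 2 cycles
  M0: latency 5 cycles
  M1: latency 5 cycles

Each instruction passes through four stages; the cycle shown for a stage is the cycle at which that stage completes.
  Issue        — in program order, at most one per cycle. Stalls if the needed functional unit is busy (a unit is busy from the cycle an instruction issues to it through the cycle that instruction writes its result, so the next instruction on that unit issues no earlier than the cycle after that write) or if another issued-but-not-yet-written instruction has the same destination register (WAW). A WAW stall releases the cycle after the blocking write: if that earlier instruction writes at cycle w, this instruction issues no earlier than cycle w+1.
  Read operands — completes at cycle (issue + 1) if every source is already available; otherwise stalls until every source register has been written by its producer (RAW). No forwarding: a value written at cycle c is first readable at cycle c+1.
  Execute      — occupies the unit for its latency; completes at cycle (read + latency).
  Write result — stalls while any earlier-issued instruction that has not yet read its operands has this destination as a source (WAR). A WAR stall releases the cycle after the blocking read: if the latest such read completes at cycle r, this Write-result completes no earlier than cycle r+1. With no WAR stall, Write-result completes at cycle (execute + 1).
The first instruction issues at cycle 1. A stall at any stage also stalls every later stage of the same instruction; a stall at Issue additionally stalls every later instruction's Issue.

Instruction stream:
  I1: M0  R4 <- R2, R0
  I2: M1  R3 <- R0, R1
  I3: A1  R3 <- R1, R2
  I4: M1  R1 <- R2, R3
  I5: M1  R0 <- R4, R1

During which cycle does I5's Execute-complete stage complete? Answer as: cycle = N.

cycle = 28

cycle 1: I1 issues→M0
cycle 2: I1 reads | I2 issues→M1
cycle 3: I2 reads
cycle 7: I1 exec-done
cycle 8: I1 writes R4 | I2 exec-done
cycle 9: I2 writes R3
cycle 10: I3 issues→A1
cycle 11: I3 reads | I4 issues→M1
cycle 13: I3 exec-done
cycle 14: I3 writes R3
cycle 15: I4 reads
cycle 20: I4 exec-done
cycle 21: I4 writes R1
cycle 22: I5 issues→M1
cycle 23: I5 reads
cycle 28: I5 exec-done
cycle 29: I5 writes R0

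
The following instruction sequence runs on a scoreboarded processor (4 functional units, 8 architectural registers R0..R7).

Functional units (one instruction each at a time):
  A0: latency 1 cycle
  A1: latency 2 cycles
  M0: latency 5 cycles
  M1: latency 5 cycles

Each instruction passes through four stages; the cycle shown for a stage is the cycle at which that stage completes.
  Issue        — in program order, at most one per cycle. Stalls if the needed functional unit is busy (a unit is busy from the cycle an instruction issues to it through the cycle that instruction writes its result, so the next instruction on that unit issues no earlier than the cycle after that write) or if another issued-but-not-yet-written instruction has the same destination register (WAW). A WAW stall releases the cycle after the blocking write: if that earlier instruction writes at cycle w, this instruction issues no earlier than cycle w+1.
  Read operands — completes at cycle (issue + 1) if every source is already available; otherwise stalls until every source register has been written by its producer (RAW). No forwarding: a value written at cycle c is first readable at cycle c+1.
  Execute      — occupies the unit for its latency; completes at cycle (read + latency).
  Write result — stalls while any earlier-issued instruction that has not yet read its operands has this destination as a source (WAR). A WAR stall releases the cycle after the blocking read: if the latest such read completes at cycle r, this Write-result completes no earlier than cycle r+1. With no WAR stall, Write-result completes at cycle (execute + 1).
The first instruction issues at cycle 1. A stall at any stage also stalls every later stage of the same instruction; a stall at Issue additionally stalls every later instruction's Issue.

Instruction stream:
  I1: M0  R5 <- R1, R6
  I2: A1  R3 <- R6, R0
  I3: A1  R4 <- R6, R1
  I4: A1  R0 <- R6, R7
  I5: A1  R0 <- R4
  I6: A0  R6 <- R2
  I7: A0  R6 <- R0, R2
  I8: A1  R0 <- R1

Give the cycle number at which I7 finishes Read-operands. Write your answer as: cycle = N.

I1  is:1  ro:2  ex:7  wr:8
I2  is:2  ro:3  ex:5  wr:6
I3  is:7  ro:8  ex:10  wr:11  — struct: A1 busy until I2 writes@6
I4  is:12  ro:13  ex:15  wr:16  — struct: A1 busy until I3 writes@11
I5  is:17  ro:18  ex:20  wr:21  — struct: A1 busy until I4 writes@16
I6  is:18  ro:19  ex:20  wr:21
I7  is:22  ro:23  ex:24  wr:25  — struct: A0 busy until I6 writes@21
I8  is:23  ro:24  ex:26  wr:27

cycle = 23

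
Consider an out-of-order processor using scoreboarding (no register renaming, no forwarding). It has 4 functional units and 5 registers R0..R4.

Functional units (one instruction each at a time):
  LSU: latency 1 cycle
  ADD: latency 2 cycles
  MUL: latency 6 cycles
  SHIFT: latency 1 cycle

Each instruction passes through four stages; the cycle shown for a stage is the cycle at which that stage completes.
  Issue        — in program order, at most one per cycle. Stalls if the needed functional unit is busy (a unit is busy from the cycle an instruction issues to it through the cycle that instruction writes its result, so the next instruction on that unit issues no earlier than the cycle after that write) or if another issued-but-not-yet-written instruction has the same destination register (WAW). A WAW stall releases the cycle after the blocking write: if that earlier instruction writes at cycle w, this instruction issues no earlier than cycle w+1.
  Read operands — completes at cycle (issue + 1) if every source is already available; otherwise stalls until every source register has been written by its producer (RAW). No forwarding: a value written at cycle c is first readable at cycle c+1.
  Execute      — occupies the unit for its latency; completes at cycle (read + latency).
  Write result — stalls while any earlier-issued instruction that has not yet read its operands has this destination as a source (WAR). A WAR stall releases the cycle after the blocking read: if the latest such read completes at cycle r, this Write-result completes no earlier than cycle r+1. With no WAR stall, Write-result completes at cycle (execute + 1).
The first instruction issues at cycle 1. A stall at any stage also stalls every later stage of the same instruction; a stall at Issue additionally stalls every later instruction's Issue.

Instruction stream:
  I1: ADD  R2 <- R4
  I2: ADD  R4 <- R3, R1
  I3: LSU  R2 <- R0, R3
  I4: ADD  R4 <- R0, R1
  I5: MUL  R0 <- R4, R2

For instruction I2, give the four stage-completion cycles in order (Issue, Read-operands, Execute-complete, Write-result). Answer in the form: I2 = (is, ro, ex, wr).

I2 = (6, 7, 9, 10)

c1: I1 issues→ADD
c2: I1 reads
c4: I1 exec-done
c5: I1 writes R2
c6: I2 issues→ADD
c7: I2 reads | I3 issues→LSU
c8: I3 reads
c9: I2 exec-done | I3 exec-done
c10: I2 writes R4 | I3 writes R2
c11: I4 issues→ADD
c12: I4 reads | I5 issues→MUL
c14: I4 exec-done
c15: I4 writes R4
c16: I5 reads
c22: I5 exec-done
c23: I5 writes R0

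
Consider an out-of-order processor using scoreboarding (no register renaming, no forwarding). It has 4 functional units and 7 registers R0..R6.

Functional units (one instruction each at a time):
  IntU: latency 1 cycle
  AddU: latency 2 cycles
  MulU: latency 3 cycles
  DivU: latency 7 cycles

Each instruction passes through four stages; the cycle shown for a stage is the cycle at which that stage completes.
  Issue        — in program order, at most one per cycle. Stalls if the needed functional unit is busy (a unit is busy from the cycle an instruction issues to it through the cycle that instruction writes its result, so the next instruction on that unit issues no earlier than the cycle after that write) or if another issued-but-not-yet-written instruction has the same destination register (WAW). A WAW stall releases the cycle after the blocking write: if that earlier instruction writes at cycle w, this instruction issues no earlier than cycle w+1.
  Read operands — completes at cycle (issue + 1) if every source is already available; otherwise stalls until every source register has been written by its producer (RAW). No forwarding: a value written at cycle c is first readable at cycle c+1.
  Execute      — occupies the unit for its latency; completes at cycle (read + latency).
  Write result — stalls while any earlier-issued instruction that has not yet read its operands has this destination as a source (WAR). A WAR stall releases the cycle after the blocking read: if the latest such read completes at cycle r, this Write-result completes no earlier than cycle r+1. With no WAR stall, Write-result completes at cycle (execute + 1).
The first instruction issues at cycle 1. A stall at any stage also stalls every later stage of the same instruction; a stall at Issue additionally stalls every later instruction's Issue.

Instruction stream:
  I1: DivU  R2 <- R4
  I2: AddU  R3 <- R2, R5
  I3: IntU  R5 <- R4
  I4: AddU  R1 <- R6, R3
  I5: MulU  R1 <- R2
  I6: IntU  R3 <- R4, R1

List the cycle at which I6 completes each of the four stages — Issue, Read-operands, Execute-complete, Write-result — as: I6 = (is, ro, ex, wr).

I6 = (21, 26, 27, 28)

I1: IS=1 RO=2 EX=9 WR=10
I2: IS=2 RO=11 EX=13 WR=14  [RAW R2: wait I1 write@10]
I3: IS=3 RO=4 EX=5 WR=12  [WAR R5: wait I2 read@11]
I4: IS=15 RO=16 EX=18 WR=19  [struct: AddU busy until I2 writes@14]
I5: IS=20 RO=21 EX=24 WR=25  [WAW R1: wait I4 write@19]
I6: IS=21 RO=26 EX=27 WR=28  [RAW R1: wait I5 write@25]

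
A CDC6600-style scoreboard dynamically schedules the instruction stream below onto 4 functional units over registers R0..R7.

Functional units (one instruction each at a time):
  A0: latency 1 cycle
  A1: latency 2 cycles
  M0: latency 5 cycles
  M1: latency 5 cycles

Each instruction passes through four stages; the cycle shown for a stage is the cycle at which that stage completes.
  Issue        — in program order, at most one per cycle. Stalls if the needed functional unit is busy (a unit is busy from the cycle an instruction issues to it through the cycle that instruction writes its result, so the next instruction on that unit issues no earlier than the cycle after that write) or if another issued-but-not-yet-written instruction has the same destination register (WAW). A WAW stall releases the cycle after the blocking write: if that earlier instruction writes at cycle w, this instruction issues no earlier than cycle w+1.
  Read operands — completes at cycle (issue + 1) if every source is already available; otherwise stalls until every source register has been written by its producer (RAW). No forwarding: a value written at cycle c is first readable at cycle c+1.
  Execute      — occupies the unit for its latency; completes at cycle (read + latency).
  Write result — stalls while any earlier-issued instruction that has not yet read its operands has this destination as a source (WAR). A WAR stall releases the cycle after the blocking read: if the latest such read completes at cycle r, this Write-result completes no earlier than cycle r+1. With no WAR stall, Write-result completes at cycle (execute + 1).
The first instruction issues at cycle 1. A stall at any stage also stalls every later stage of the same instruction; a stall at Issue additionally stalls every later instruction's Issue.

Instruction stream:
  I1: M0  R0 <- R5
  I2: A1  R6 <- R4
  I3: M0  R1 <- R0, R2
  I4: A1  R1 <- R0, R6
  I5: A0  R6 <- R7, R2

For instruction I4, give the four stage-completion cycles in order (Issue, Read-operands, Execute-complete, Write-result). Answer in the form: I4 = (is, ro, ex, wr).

I4 = (17, 18, 20, 21)

I1  is:1  ro:2  ex:7  wr:8
I2  is:2  ro:3  ex:5  wr:6
I3  is:9  ro:10  ex:15  wr:16  — struct: M0 busy until I1 writes@8
I4  is:17  ro:18  ex:20  wr:21  — WAW R1: wait I3 write@16
I5  is:18  ro:19  ex:20  wr:21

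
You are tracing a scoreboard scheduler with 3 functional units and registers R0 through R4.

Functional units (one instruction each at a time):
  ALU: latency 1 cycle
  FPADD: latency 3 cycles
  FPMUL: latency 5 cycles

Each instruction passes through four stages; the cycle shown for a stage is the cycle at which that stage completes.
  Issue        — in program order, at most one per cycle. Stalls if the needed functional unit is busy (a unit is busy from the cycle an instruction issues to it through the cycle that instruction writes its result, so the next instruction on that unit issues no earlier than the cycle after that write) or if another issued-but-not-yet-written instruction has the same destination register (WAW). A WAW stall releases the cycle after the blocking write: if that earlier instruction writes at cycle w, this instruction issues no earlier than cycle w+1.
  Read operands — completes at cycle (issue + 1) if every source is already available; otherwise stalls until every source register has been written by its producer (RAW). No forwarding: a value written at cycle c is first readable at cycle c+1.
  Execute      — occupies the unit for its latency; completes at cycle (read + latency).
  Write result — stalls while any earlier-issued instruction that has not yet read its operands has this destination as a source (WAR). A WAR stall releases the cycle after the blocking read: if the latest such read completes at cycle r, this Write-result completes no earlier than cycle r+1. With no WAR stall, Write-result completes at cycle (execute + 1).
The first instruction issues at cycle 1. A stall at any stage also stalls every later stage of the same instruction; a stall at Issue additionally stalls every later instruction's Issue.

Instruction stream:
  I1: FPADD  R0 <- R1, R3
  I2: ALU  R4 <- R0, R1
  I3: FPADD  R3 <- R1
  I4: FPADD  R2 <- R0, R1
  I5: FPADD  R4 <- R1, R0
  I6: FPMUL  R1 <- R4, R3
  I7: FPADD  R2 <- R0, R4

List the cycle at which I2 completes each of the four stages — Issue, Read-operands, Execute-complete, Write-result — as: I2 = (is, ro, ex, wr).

c1: I1 dispatched to FPADD
c2: I1 operands ready, I2 dispatched to ALU
c5: I1 complete
c6: R0←I1
c7: I2 operands ready, I3 dispatched to FPADD
c8: I2 complete, I3 operands ready
c9: R4←I2
c11: I3 complete
c12: R3←I3
c13: I4 dispatched to FPADD
c14: I4 operands ready
c17: I4 complete
c18: R2←I4
c19: I5 dispatched to FPADD
c20: I5 operands ready, I6 dispatched to FPMUL
c23: I5 complete
c24: R4←I5
c25: I6 operands ready, I7 dispatched to FPADD
c26: I7 operands ready
c29: I7 complete
c30: I6 complete, R2←I7
c31: R1←I6

I2 = (2, 7, 8, 9)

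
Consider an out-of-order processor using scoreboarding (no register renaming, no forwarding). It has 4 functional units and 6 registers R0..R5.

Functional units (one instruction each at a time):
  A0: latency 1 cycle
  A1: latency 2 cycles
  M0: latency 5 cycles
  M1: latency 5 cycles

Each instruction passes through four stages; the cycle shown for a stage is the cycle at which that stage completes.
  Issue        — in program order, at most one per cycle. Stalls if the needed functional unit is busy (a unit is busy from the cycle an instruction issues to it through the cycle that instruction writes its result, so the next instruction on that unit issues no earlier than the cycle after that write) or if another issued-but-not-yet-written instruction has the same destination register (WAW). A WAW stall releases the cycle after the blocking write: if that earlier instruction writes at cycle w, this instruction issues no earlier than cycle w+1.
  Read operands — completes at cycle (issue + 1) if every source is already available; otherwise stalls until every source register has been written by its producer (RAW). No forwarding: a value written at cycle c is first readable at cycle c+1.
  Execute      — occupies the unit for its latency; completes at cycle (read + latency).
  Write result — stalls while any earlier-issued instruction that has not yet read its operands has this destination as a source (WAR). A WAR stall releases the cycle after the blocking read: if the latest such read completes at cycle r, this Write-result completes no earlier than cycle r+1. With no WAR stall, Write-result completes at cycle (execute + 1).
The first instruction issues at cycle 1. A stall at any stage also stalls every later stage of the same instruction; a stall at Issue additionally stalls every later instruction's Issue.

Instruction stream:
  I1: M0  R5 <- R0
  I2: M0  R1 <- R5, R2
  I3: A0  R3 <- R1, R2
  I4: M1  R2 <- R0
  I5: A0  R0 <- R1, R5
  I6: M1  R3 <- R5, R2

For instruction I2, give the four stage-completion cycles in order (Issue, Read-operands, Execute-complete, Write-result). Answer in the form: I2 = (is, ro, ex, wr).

cycle 1: issue I1 (M0)
cycle 2: I1 read-ops
cycle 7: I1 finished on M0
cycle 8: I1→R5
cycle 9: issue I2 (M0)
cycle 10: I2 read-ops; issue I3 (A0)
cycle 11: issue I4 (M1)
cycle 12: I4 read-ops
cycle 15: I2 finished on M0
cycle 16: I2→R1
cycle 17: I3 read-ops; I4 finished on M1
cycle 18: I3 finished on A0; I4→R2
cycle 19: I3→R3
cycle 20: issue I5 (A0)
cycle 21: I5 read-ops; issue I6 (M1)
cycle 22: I5 finished on A0; I6 read-ops
cycle 23: I5→R0
cycle 27: I6 finished on M1
cycle 28: I6→R3

I2 = (9, 10, 15, 16)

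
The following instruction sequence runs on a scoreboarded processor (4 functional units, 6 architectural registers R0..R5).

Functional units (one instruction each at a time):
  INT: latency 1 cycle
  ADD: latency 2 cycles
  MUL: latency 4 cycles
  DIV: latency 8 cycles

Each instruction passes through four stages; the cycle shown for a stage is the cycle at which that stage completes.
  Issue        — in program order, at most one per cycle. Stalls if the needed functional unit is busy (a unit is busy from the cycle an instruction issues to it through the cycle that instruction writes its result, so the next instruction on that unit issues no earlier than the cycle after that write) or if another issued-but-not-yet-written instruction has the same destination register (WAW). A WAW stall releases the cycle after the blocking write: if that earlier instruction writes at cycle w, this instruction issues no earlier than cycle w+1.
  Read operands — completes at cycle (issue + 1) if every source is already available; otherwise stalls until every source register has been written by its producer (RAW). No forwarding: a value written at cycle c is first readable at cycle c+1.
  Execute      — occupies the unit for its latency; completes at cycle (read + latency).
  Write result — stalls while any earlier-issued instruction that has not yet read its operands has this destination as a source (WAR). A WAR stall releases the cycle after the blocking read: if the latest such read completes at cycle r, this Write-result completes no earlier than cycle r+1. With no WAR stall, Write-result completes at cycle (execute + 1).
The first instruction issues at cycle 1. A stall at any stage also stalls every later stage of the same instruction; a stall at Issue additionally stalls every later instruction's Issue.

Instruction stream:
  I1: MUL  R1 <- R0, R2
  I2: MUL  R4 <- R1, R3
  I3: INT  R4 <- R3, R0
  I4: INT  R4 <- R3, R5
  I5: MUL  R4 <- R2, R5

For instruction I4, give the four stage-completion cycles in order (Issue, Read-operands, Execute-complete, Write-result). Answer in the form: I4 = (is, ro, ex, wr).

I4 = (19, 20, 21, 22)

cycle 1: I1 issues→MUL
cycle 2: I1 reads
cycle 6: I1 exec-done
cycle 7: I1 writes R1
cycle 8: I2 issues→MUL
cycle 9: I2 reads
cycle 13: I2 exec-done
cycle 14: I2 writes R4
cycle 15: I3 issues→INT
cycle 16: I3 reads
cycle 17: I3 exec-done
cycle 18: I3 writes R4
cycle 19: I4 issues→INT
cycle 20: I4 reads
cycle 21: I4 exec-done
cycle 22: I4 writes R4
cycle 23: I5 issues→MUL
cycle 24: I5 reads
cycle 28: I5 exec-done
cycle 29: I5 writes R4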